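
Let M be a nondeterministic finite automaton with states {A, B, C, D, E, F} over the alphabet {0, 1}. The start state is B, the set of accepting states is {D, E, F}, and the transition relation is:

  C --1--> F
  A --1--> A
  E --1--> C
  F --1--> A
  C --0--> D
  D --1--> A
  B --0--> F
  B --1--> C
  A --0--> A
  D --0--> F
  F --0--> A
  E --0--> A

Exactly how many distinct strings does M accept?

The useful subgraph on states {B, C, D, F} is acyclic, so L(M) is finite; the longest accepting path visits 4 useful states, giving maximum string length 3.
Counting accepting paths from B by length: 1 of length 1, 2 of length 2, 1 of length 3. Total 4.

4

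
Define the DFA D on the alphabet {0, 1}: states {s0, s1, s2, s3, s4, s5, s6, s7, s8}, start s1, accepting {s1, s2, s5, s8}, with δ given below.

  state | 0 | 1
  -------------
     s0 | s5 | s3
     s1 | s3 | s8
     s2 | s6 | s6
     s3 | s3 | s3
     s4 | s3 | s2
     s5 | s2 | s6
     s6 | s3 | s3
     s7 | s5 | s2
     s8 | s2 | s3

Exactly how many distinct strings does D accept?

3

The useful subgraph on states {s1, s2, s8} is acyclic, so L(D) is finite; the longest accepting path visits 3 useful states, giving maximum string length 2.
Counting accepting paths from s1 by length: 1 of length 0, 1 of length 1, 1 of length 2. Total 3.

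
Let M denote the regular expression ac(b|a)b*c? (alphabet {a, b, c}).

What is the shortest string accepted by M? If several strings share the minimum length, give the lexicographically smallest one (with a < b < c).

By inspection of the expression, no string of length less than 3 matches, and aca is the lexicographically first match of length 3.

aca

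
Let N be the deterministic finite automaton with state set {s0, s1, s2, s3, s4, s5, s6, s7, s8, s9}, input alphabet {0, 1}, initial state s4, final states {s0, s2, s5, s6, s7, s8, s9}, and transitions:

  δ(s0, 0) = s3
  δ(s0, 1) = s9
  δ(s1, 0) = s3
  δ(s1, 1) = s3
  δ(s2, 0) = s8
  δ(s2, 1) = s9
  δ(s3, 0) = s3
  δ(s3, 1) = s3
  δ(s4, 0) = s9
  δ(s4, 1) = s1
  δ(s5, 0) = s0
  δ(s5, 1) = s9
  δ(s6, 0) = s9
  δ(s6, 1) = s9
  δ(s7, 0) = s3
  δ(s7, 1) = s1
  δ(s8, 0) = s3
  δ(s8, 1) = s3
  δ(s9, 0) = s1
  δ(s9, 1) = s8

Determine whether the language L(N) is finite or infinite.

finite

The useful states (reachable from s4 and able to reach an accepting state) are {s4, s8, s9}.
Restricted to these states the transition graph has no cycle, so every accepting path has bounded length and L is finite.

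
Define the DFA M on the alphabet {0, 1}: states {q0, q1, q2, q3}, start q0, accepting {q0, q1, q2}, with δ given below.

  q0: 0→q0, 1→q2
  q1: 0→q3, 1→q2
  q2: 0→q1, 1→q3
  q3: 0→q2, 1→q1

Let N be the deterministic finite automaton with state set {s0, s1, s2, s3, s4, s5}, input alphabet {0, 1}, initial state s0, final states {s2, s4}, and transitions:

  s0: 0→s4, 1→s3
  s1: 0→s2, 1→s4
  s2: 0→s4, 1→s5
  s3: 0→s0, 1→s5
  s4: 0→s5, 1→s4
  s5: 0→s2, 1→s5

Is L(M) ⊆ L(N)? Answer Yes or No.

The empty string ε is in L(M) but not in L(N).
So L(M) ⊄ L(N).

No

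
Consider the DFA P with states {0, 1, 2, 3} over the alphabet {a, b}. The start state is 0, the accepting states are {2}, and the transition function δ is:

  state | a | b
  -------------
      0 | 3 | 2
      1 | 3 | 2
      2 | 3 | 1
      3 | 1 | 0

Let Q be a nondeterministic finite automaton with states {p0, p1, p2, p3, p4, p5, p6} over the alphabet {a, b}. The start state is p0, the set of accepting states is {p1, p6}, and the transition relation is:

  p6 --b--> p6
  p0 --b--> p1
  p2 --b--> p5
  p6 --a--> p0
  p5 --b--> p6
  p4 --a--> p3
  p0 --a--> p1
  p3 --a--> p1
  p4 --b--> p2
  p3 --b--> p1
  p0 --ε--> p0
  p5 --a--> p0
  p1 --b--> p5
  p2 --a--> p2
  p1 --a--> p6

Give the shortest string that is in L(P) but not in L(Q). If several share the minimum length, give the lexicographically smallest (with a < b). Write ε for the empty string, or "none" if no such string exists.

The string aaaab is accepted by P but not by Q.
No shorter string lies in the difference, and aaaab is the lexicographically first length-5 string in L(P) \ L(Q).

aaaab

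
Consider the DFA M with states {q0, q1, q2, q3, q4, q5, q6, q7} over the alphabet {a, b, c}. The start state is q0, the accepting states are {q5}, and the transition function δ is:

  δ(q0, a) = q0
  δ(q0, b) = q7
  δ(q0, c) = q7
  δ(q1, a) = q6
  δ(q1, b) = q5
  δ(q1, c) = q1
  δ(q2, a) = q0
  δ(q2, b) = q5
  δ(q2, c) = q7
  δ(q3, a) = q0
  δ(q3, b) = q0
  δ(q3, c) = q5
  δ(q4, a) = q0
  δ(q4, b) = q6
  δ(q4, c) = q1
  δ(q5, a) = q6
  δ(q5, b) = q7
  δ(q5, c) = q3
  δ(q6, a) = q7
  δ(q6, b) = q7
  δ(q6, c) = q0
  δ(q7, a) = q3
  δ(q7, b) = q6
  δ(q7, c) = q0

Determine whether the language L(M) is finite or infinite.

infinite

State q0 is reachable from the start and can reach an accepting state, and it lies on the cycle q0 → q0.
Traversing that cycle any number of times yields accepted strings of unbounded length, so the language is infinite.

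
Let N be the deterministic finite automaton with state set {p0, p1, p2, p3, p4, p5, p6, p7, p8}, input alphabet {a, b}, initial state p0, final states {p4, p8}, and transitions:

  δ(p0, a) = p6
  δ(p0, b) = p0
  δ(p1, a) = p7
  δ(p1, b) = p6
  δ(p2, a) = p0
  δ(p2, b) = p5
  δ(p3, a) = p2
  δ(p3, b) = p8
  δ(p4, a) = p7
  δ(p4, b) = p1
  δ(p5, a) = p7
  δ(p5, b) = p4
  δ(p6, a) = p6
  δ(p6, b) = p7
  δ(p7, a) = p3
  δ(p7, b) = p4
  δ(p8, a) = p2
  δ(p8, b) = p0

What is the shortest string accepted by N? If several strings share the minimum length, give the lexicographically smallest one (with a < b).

A breadth-first search from p0 reaches an accepting state first via the path p0 → p6 → p7 → p4 on input abb.
No string of length < 3 is accepted (BFS exhausts all shorter strings without reaching an accepting state), and abb is the lexicographically least accepting string of length 3.

abb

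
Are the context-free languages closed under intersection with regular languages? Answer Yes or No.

Run a PDA for the context-free language and a DFA for the regular one in parallel (product of finite controls, the PDA's stack unchanged, the DFA advancing only on input moves); the product PDA accepts exactly the intersection. (Intersection of two CFLs, by contrast, can fail to be context-free.)
So the context-free languages are closed under intersection with a regular language.

Yes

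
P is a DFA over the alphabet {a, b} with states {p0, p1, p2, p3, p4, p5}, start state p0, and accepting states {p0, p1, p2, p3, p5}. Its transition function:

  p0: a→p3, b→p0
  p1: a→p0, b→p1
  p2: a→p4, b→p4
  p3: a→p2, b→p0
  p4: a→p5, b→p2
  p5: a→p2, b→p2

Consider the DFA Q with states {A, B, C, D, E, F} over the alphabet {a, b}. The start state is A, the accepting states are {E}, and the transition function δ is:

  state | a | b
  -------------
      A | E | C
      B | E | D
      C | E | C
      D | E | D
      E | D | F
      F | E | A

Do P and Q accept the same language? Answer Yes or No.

No

The empty string ε is accepted by P but rejected by Q.
So L(P) ≠ L(Q).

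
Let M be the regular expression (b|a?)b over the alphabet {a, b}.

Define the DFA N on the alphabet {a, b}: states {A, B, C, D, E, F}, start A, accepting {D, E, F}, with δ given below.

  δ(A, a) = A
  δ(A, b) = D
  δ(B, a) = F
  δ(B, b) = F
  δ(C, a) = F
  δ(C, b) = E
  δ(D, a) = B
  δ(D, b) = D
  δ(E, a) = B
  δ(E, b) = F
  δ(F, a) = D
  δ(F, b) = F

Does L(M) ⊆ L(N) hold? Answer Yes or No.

Converting the expression M to a DFA (subset construction, then merging equivalent states) gives the minimal DFA with states {m0, m1, m2, m3, m4}, start state m0, accepting states {m2, m4} and transitions m0: a→m1, b→m2; m1: a→m3, b→m4; m2: a→m3, b→m4; m3: a→m3, b→m3; m4: a→m3, b→m3.
Exploring the product automaton M × N from the start pair (m0, A), following both machines on each input symbol, reaches 8 state pairs: (m0, A), (m1, A), (m2, D), (m3, A), (m4, D), (m3, B), (m3, D), (m3, F).
M accepts in {m2, m4} and N accepts in {D, E, F}. The reachable pairs whose M-component is accepting are (m2, D), (m4, D); in each of them the N-component is accepting too, so the product for L(M) \ L(N) (M-component accepting, N-component rejecting) has no reachable accepting pair and the difference is empty.
Hence every string in L(M) is also in L(N).

Yes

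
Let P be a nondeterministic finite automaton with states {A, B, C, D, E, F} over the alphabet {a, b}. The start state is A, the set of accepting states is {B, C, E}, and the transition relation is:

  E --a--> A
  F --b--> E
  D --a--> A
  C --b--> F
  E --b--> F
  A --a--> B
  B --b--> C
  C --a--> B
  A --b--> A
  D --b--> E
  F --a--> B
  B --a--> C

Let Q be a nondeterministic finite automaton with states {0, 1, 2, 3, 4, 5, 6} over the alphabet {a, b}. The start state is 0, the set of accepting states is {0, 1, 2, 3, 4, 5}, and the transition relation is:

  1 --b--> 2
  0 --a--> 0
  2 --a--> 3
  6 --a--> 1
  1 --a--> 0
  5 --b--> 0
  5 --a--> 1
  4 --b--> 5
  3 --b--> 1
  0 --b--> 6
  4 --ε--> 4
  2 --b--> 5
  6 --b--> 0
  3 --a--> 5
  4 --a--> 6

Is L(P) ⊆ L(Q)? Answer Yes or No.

No

The string ab is in L(P) but not in L(Q).
So L(P) ⊄ L(Q).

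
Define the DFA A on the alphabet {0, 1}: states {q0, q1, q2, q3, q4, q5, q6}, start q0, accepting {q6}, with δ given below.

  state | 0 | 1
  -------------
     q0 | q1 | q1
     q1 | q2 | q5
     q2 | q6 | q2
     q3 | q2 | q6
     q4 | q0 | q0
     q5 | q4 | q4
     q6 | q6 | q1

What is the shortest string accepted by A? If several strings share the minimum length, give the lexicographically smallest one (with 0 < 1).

A breadth-first search from q0 reaches an accepting state first via the path q0 → q1 → q2 → q6 on input 000.
No string of length < 3 is accepted (BFS exhausts all shorter strings without reaching an accepting state), and 000 is the lexicographically least accepting string of length 3.

000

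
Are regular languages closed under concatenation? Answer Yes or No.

If R₁ and R₂ are regular expressions for the two languages then R₁R₂ denotes L₁L₂; on automata, add ε-moves from every accepting state of an NFA for L₁ to the start state of an NFA for L₂ and keep only the second machine's accepting states.
So the regular languages are closed under concatenation.

Yes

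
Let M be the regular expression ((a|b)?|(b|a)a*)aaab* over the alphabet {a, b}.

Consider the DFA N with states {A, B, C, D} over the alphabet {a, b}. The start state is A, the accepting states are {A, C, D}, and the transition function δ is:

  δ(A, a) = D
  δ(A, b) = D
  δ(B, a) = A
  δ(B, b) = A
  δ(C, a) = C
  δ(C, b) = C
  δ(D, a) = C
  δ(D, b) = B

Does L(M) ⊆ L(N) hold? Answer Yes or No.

Converting the expression M to a DFA (subset construction, then merging equivalent states) gives the minimal DFA with states {m0, m1, m2, m3, m4, m5, m6}, start state m0, accepting states {m5, m6} and transitions m0: a→m1, b→m2; m1: a→m3, b→m4; m2: a→m1, b→m4; m3: a→m5, b→m4; m4: a→m4, b→m4; m5: a→m5, b→m6; m6: a→m4, b→m6.
Exploring the product automaton M × N from the start pair (m0, A), following both machines on each input symbol, reaches 11 state pairs: (m0, A), (m1, D), (m2, D), (m3, C), (m4, B), (m1, C), (m5, C), (m4, C), (m4, A), (m6, C), (m4, D).
M accepts in {m5, m6} and N accepts in {A, C, D}. The reachable pairs whose M-component is accepting are (m5, C), (m6, C); in each of them the N-component is accepting too, so the product for L(M) \ L(N) (M-component accepting, N-component rejecting) has no reachable accepting pair and the difference is empty.
Hence every string in L(M) is also in L(N).

Yes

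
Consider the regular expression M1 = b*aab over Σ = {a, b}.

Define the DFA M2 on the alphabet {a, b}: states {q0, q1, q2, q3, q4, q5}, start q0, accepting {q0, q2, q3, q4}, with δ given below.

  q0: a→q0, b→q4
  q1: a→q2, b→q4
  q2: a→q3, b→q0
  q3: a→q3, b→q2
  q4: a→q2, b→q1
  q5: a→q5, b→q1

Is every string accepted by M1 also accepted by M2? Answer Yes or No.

Converting the expression M1 to a DFA (subset construction, then merging equivalent states) gives the minimal DFA with states {r0, r1, r2, r3, r4}, start state r0, accepting states {r4} and transitions r0: a→r1, b→r0; r1: a→r2, b→r3; r2: a→r3, b→r4; r3: a→r3, b→r3; r4: a→r3, b→r3.
Exploring the product automaton M1 × M2 from the start pair (r0, q0), following both machines on each input symbol, reaches 14 state pairs: (r0, q0), (r1, q0), (r0, q4), (r2, q0), (r3, q4), (r1, q2), (r0, q1), (r3, q0), (r4, q4), (r3, q2), (r3, q1), (r2, q3), (r3, q3), (r4, q2).
M1 accepts in {r4} and M2 accepts in {q0, q2, q3, q4}. The reachable pairs whose M1-component is accepting are (r4, q4), (r4, q2); in each of them the M2-component is accepting too, so the product for L(M1) \ L(M2) (M1-component accepting, M2-component rejecting) has no reachable accepting pair and the difference is empty.
Hence every string in L(M1) is also in L(M2).

Yes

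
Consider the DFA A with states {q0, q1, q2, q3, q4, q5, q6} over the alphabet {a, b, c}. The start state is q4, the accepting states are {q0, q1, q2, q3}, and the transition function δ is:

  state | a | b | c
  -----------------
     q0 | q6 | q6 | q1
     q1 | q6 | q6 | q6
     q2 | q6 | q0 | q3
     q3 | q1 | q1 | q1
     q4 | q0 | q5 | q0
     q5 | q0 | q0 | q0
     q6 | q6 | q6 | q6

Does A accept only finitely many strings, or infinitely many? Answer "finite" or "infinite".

finite

The useful states (reachable from q4 and able to reach an accepting state) are {q0, q1, q4, q5}.
Restricted to these states the transition graph has no cycle, so every accepting path has bounded length and L is finite.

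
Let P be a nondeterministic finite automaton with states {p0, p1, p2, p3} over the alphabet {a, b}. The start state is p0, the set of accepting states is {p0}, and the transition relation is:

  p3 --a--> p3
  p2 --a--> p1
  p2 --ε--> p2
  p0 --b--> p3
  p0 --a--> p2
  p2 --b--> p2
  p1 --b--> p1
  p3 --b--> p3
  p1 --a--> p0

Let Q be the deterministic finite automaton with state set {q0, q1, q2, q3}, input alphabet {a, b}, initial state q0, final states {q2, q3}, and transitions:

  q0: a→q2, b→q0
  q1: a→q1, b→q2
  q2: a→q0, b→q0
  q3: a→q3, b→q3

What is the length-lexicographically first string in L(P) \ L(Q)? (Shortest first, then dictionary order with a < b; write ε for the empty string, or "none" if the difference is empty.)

ε

The empty string ε is accepted by P but not by Q.
Since ε is the unique shortest string, it is the required witness.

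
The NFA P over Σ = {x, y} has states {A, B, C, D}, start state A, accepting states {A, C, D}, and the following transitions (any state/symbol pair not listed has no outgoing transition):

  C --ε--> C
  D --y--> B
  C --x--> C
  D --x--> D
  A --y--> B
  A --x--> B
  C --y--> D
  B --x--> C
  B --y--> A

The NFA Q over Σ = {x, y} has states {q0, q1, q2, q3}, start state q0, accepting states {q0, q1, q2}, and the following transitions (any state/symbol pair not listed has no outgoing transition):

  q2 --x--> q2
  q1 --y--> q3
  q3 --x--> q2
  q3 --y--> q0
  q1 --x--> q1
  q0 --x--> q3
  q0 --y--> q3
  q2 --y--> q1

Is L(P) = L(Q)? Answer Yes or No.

Yes

Exploring the product automaton P × Q from the start pair (A, q0), following both machines on each input symbol, reaches 4 state pairs: (A, q0), (B, q3), (C, q2), (D, q1).
P accepts in {A, C, D} and Q accepts in {q0, q1, q2}. In every reachable pair the two components are either both accepting — (A, q0), (C, q2), (D, q1) — or both non-accepting, so no string is accepted by exactly one of the machines: L(P) \ L(Q) and L(Q) \ L(P) are both empty.
Hence every string is accepted by P iff it is accepted by Q, and the two languages coincide.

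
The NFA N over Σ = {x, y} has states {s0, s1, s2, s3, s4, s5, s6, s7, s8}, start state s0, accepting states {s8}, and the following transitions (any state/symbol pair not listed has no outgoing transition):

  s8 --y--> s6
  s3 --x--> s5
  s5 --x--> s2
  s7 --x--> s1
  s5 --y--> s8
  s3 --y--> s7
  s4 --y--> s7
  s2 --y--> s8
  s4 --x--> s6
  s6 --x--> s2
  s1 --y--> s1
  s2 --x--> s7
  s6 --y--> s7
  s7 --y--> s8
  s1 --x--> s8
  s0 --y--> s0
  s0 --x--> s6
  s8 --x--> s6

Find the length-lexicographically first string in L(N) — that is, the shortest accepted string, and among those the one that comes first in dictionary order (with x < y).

xxy

A breadth-first search from s0 reaches an accepting state first via the path s0 → s6 → s2 → s8 on input xxy.
No string of length < 3 is accepted (BFS exhausts all shorter strings without reaching an accepting state), and xxy is the lexicographically least accepting string of length 3.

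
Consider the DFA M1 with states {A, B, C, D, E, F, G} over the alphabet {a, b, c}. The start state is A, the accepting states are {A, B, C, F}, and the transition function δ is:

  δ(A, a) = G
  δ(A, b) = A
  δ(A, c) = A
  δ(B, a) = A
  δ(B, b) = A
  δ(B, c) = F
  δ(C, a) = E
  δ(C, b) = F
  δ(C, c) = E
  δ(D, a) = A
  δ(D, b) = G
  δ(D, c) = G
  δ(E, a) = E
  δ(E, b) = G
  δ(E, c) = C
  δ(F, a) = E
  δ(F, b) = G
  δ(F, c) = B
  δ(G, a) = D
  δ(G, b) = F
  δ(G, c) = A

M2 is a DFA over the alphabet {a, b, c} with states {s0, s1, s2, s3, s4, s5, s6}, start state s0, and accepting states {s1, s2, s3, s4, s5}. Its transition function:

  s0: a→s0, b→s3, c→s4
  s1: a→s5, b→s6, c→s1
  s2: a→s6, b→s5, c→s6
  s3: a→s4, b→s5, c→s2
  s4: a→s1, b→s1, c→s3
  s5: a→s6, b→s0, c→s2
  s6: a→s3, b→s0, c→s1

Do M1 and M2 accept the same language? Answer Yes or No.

The empty string ε is accepted by M1 but rejected by M2.
So L(M1) ≠ L(M2).

No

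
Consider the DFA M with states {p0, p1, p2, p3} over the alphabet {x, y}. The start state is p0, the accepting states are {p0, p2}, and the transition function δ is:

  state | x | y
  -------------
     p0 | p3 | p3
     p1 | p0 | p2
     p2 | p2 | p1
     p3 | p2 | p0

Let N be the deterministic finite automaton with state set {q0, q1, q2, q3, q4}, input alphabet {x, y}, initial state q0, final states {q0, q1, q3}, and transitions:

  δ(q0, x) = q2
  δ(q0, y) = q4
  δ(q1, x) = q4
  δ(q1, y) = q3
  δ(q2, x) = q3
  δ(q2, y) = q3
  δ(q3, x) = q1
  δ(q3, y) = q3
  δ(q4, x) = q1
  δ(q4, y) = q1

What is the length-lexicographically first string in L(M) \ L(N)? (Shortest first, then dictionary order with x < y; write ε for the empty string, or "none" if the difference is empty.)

The string yxx is accepted by M but not by N.
No shorter string lies in the difference, and yxx is the lexicographically first length-3 string in L(M) \ L(N).

yxx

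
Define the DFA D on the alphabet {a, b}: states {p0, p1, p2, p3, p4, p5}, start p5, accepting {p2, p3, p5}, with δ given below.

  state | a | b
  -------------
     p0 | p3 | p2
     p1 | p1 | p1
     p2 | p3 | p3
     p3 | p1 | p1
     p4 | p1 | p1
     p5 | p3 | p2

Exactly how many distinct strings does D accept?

5

The useful subgraph on states {p2, p3, p5} is acyclic, so L(D) is finite; the longest accepting path visits 3 useful states, giving maximum string length 2.
Counting accepting paths from p5 by length: 1 of length 0, 2 of length 1, 2 of length 2. Total 5.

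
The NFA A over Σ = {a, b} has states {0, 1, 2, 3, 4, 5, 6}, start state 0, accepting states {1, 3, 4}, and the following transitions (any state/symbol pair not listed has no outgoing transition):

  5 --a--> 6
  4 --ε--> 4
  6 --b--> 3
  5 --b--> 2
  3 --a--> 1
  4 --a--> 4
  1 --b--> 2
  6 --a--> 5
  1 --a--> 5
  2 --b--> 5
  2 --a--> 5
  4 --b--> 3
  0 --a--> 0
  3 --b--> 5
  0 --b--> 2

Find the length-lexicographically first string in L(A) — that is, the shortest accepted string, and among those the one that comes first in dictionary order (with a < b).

baab

A breadth-first search from 0 reaches an accepting state first via the path 0 → 2 → 5 → 6 → 3 on input baab.
No string of length < 4 is accepted (BFS exhausts all shorter strings without reaching an accepting state), and baab is the lexicographically least accepting string of length 4.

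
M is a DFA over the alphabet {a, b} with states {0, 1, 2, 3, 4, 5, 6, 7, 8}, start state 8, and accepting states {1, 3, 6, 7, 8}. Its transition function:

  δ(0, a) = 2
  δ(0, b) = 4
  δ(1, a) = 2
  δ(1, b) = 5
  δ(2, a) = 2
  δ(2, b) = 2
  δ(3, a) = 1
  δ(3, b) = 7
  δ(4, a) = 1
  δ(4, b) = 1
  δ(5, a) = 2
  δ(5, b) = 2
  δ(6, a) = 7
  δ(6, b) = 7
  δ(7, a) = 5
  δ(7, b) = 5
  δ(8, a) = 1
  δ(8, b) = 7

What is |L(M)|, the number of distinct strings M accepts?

3

The useful subgraph on states {1, 7, 8} is acyclic, so L(M) is finite; the longest accepting path visits 2 useful states, giving maximum string length 1.
Counting accepting paths from 8 by length: 1 of length 0, 2 of length 1. Total 3.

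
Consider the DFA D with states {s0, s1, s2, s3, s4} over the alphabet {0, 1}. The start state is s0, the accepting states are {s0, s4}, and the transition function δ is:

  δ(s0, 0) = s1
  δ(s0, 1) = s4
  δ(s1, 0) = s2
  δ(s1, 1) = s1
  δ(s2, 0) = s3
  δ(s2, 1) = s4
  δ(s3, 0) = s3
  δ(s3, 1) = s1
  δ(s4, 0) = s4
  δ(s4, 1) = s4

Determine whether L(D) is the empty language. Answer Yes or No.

The empty string ε is accepted: the run s0 ends in the accepting state s0.
Since at least one string is accepted, L(D) is not empty.

No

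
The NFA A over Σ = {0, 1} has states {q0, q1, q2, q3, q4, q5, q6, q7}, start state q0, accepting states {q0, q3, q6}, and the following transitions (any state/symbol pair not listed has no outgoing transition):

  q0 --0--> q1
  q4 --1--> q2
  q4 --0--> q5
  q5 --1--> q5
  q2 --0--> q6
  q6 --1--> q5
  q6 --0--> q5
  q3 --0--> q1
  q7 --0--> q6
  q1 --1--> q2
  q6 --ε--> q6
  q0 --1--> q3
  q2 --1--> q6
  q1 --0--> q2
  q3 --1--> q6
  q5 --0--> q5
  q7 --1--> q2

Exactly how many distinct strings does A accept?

11

The useful subgraph on states {q0, q1, q2, q3, q6} is acyclic, so L(A) is finite; the longest accepting path visits 5 useful states, giving maximum string length 4.
Counting accepting paths from q0 by length: 1 of length 0, 1 of length 1, 1 of length 2, 4 of length 3, 4 of length 4. Total 11.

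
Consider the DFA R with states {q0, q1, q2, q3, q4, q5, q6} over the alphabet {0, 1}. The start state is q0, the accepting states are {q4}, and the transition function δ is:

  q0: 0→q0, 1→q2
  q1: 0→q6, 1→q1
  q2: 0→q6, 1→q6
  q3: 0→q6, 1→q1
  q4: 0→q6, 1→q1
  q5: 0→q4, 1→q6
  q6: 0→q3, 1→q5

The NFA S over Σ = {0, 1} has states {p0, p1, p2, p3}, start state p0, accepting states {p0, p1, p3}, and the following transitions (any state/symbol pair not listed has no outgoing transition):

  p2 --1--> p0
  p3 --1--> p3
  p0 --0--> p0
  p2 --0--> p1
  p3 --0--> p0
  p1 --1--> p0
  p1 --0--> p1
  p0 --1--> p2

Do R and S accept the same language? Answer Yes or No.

No

The empty string ε is accepted by S but rejected by R.
So L(R) ≠ L(S).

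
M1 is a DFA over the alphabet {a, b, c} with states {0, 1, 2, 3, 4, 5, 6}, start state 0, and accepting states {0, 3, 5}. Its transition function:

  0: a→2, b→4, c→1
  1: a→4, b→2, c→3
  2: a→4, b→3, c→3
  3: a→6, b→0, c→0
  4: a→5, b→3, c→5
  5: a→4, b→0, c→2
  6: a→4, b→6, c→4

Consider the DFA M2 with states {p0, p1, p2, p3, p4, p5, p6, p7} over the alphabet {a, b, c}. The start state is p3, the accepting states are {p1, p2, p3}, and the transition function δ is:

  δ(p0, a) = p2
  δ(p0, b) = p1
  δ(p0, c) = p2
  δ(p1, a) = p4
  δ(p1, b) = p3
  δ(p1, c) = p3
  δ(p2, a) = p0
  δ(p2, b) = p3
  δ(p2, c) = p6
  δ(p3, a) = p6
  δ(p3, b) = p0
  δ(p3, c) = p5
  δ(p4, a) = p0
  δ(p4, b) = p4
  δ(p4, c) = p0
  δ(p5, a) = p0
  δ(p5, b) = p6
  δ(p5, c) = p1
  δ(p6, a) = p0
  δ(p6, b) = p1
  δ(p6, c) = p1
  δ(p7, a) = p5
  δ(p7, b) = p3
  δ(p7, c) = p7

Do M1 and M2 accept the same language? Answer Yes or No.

Exploring the product automaton M1 × M2 from the start pair (0, p3), following both machines on each input symbol, reaches 7 state pairs: (0, p3), (2, p6), (4, p0), (1, p5), (3, p1), (5, p2), (6, p4).
M1 accepts in {0, 3, 5} and M2 accepts in {p1, p2, p3}. In every reachable pair the two components are either both accepting — (0, p3), (3, p1), (5, p2) — or both non-accepting, so no string is accepted by exactly one of the machines: L(M1) \ L(M2) and L(M2) \ L(M1) are both empty.
Hence every string is accepted by M1 iff it is accepted by M2, and the two languages coincide.

Yes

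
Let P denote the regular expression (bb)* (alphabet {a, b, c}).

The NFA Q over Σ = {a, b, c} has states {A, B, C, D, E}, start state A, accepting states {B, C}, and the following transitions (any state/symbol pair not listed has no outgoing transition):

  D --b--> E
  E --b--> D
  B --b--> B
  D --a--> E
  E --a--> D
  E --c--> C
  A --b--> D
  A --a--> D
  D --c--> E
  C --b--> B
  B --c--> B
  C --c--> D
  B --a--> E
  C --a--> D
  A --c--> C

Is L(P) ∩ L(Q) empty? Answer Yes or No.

Converting the expression P to a DFA (subset construction, then merging equivalent states) gives the minimal DFA with states {p0, p1, p2}, start state p0, accepting states {p0} and transitions p0: a→p1, b→p2, c→p1; p1: a→p1, b→p1, c→p1; p2: a→p1, b→p0, c→p1.
Exploring the product automaton P × Q from the start pair (p0, A), following both machines on each input symbol, reaches 7 state pairs: (p0, A), (p1, D), (p2, D), (p1, C), (p1, E), (p0, E), (p1, B).
P accepts in {p0} and Q accepts in {B, C}; no reachable pair has both components accepting, so no string drives both machines to acceptance simultaneously and L(P) ∩ L(Q) = ∅.
So no string is accepted by both, and the intersection is empty.

Yes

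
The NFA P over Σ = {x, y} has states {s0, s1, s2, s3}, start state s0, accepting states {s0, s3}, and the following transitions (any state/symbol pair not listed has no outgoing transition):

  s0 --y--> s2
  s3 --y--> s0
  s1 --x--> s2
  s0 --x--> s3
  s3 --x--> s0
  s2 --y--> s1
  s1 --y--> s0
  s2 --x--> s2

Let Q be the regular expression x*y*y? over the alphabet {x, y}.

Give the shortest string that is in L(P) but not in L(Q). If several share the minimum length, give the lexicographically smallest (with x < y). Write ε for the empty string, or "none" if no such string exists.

The string xyx is accepted by P but not by Q.
No shorter string lies in the difference, and xyx is the lexicographically first length-3 string in L(P) \ L(Q).

xyx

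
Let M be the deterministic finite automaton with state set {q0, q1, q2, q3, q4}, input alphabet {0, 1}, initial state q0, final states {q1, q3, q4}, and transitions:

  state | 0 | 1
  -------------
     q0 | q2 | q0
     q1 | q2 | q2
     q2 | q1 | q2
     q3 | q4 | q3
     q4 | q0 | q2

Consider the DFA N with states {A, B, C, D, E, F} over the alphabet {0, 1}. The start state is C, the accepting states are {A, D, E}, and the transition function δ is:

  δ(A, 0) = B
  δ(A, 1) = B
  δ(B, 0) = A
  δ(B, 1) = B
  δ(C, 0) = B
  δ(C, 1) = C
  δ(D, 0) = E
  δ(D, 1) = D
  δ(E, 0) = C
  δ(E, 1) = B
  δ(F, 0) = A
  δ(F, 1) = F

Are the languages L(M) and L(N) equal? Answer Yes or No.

Yes

Exploring the product automaton M × N from the start pair (q0, C), following both machines on each input symbol, reaches 3 state pairs: (q0, C), (q2, B), (q1, A).
M accepts in {q1, q3, q4} and N accepts in {A, D, E}. In every reachable pair the two components are either both accepting — (q1, A) — or both non-accepting, so no string is accepted by exactly one of the machines: L(M) \ L(N) and L(N) \ L(M) are both empty.
Hence every string is accepted by M iff it is accepted by N, and the two languages coincide.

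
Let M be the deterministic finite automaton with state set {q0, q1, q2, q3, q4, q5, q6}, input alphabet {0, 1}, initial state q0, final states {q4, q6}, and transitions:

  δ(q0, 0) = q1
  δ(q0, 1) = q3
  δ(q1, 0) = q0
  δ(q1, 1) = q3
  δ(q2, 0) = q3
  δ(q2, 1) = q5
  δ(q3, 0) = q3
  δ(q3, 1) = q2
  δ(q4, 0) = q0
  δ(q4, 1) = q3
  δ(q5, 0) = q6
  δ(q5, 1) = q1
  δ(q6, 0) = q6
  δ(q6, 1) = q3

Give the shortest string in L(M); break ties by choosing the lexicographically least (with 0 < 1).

A breadth-first search from q0 reaches an accepting state first via the path q0 → q3 → q2 → q5 → q6 on input 1110.
No string of length < 4 is accepted (BFS exhausts all shorter strings without reaching an accepting state), and 1110 is the lexicographically least accepting string of length 4.

1110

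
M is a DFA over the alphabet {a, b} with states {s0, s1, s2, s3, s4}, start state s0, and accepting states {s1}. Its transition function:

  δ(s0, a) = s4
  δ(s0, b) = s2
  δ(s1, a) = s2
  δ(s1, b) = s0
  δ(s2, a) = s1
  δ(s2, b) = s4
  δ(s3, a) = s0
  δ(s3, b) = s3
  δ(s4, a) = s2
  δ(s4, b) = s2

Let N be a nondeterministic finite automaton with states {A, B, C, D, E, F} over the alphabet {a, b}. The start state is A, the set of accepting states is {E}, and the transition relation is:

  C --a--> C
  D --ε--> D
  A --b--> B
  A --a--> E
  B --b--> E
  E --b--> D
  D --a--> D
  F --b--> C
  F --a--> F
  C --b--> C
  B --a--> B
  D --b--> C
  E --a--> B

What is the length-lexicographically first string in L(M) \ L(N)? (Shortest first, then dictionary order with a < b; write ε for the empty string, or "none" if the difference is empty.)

The string ba is accepted by M but not by N.
No shorter string lies in the difference, and ba is the lexicographically first length-2 string in L(M) \ L(N).

ba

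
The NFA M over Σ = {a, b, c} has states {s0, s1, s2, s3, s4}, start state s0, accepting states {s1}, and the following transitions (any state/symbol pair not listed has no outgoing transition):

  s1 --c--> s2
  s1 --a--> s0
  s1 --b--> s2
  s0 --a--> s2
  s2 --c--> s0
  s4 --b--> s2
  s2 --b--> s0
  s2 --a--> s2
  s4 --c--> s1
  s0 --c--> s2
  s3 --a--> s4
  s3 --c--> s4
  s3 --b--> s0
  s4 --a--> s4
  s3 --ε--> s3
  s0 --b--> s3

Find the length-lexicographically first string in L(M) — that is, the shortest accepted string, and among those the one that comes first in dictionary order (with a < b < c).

bac

A breadth-first search from s0 reaches an accepting state first via the path s0 → s3 → s4 → s1 on input bac.
No string of length < 3 is accepted (BFS exhausts all shorter strings without reaching an accepting state), and bac is the lexicographically least accepting string of length 3.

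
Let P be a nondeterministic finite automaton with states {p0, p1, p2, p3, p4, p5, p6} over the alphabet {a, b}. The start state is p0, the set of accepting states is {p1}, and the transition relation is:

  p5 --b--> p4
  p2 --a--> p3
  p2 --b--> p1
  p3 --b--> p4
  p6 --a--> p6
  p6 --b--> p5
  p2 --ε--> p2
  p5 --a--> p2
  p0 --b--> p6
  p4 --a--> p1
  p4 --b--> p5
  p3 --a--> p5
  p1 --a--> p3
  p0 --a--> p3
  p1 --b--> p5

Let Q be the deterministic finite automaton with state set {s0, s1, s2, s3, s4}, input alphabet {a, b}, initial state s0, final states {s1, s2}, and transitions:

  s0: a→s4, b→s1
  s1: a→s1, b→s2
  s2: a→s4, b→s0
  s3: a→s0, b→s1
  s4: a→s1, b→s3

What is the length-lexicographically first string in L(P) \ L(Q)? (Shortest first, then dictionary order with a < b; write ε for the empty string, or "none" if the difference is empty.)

aba

The string aba is accepted by P but not by Q.
No shorter string lies in the difference, and aba is the lexicographically first length-3 string in L(P) \ L(Q).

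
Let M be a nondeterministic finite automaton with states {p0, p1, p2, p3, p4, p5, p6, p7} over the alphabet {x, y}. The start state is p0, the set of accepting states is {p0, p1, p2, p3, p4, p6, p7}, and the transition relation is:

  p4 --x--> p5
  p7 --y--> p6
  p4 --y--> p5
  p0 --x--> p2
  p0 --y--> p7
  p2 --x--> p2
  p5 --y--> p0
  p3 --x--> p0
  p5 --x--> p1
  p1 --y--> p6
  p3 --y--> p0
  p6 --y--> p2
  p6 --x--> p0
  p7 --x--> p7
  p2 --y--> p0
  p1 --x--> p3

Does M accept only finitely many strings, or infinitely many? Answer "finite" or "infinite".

State p0 is reachable from the start and can reach an accepting state, and it lies on the cycle p0 → p2 → p0.
Traversing that cycle any number of times yields accepted strings of unbounded length, so the language is infinite.

infinite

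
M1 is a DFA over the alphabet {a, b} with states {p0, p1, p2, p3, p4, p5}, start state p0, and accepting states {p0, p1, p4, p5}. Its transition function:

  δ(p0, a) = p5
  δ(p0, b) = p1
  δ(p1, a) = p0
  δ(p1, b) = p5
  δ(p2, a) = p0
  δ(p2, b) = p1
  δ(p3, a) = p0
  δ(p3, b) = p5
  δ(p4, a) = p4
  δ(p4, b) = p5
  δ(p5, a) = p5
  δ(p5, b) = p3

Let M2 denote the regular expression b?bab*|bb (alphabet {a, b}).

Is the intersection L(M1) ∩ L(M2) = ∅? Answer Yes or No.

The string ba is accepted by both M1 and M2.
Hence L(M1) ∩ L(M2) ≠ ∅.

No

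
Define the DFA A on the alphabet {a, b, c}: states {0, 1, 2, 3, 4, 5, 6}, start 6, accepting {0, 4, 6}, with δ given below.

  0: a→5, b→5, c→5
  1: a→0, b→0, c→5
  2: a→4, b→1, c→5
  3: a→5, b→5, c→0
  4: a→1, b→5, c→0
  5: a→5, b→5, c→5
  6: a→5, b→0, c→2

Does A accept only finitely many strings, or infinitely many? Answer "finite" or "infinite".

The useful states (reachable from 6 and able to reach an accepting state) are {0, 1, 2, 4, 6}.
Restricted to these states the transition graph has no cycle, so every accepting path has bounded length and L is finite.

finite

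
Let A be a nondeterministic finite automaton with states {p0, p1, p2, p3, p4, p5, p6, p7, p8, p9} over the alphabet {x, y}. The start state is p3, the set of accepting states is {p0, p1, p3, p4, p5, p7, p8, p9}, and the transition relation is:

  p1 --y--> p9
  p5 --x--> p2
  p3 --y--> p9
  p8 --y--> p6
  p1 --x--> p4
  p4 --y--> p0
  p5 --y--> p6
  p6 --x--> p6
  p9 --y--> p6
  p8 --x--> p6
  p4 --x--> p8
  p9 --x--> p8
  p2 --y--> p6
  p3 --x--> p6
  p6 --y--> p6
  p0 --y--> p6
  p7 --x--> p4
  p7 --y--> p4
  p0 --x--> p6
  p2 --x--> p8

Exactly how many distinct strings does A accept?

The useful subgraph on states {p3, p8, p9} is acyclic, so L(A) is finite; the longest accepting path visits 3 useful states, giving maximum string length 2.
Counting accepting paths from p3 by length: 1 of length 0, 1 of length 1, 1 of length 2. Total 3.

3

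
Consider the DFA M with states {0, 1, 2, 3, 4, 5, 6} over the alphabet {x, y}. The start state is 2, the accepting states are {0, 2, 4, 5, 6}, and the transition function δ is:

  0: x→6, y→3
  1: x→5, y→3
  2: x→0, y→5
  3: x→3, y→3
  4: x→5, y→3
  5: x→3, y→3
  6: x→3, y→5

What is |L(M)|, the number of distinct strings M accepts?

5

The useful subgraph on states {0, 2, 5, 6} is acyclic, so L(M) is finite; the longest accepting path visits 4 useful states, giving maximum string length 3.
Counting accepting paths from 2 by length: 1 of length 0, 2 of length 1, 1 of length 2, 1 of length 3. Total 5.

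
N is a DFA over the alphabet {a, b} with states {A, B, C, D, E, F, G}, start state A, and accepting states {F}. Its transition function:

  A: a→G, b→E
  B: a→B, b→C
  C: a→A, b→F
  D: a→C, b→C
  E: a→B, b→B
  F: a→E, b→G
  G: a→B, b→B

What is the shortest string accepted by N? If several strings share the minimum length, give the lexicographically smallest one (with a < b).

aabb

A breadth-first search from A reaches an accepting state first via the path A → G → B → C → F on input aabb.
No string of length < 4 is accepted (BFS exhausts all shorter strings without reaching an accepting state), and aabb is the lexicographically least accepting string of length 4.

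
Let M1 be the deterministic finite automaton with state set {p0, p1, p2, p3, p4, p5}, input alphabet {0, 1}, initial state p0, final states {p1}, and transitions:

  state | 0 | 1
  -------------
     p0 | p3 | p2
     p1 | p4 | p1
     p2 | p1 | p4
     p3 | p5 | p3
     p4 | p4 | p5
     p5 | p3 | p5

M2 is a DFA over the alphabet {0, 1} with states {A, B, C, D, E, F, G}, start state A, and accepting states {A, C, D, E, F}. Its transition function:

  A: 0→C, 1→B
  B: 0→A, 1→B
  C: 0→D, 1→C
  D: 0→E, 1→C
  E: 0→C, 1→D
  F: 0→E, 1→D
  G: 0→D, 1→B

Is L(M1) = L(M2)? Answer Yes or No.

The string 101 is accepted by M1 but rejected by M2.
So L(M1) ≠ L(M2).

No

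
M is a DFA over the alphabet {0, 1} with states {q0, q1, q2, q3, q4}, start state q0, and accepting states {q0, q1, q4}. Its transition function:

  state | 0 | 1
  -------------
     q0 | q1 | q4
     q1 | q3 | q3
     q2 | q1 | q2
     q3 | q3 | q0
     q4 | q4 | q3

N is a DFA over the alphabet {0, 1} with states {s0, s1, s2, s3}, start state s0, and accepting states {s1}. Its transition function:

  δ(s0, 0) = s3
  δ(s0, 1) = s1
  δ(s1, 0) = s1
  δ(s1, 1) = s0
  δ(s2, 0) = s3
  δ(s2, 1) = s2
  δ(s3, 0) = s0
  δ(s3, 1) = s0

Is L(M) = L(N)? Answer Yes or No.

No

The empty string ε is accepted by M but rejected by N.
So L(M) ≠ L(N).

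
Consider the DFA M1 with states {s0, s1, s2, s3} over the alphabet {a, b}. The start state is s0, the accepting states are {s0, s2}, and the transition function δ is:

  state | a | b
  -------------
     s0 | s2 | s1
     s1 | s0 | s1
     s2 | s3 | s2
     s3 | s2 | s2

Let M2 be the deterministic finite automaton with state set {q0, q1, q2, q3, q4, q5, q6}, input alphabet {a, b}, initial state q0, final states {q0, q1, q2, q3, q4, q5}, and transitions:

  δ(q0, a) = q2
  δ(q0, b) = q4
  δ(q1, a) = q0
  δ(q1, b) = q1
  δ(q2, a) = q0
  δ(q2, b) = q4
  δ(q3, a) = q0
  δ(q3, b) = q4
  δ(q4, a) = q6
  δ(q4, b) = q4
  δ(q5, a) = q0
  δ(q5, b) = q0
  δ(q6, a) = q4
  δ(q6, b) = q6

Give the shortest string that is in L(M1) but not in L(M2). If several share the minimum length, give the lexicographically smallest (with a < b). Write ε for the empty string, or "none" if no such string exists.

ba

The string ba is accepted by M1 but not by M2.
No shorter string lies in the difference, and ba is the lexicographically first length-2 string in L(M1) \ L(M2).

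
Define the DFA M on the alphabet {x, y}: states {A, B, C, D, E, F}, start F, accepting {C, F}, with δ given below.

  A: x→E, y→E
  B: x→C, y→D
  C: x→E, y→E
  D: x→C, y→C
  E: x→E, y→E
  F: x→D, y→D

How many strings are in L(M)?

The useful subgraph on states {C, D, F} is acyclic, so L(M) is finite; the longest accepting path visits 3 useful states, giving maximum string length 2.
Counting accepting paths from F by length: 1 of length 0, 4 of length 2. Total 5.

5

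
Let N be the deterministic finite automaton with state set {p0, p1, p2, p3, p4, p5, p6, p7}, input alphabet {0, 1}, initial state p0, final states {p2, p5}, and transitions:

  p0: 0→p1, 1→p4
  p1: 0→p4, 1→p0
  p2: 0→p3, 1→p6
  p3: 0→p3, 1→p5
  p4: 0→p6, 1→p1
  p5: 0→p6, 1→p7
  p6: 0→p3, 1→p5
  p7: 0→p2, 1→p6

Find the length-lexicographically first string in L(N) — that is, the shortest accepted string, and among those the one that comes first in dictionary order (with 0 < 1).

101

A breadth-first search from p0 reaches an accepting state first via the path p0 → p4 → p6 → p5 on input 101.
No string of length < 3 is accepted (BFS exhausts all shorter strings without reaching an accepting state), and 101 is the lexicographically least accepting string of length 3.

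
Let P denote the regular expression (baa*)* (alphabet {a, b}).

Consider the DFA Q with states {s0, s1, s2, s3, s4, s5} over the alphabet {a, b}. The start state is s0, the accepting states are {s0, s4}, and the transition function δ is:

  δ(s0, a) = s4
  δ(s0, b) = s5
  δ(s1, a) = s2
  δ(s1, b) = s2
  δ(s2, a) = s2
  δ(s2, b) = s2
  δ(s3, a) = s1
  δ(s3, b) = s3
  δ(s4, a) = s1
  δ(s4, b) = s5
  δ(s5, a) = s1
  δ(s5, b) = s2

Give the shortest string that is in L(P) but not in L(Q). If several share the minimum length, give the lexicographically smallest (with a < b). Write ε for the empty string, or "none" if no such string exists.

The string ba is accepted by P but not by Q.
No shorter string lies in the difference, and ba is the lexicographically first length-2 string in L(P) \ L(Q).

ba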